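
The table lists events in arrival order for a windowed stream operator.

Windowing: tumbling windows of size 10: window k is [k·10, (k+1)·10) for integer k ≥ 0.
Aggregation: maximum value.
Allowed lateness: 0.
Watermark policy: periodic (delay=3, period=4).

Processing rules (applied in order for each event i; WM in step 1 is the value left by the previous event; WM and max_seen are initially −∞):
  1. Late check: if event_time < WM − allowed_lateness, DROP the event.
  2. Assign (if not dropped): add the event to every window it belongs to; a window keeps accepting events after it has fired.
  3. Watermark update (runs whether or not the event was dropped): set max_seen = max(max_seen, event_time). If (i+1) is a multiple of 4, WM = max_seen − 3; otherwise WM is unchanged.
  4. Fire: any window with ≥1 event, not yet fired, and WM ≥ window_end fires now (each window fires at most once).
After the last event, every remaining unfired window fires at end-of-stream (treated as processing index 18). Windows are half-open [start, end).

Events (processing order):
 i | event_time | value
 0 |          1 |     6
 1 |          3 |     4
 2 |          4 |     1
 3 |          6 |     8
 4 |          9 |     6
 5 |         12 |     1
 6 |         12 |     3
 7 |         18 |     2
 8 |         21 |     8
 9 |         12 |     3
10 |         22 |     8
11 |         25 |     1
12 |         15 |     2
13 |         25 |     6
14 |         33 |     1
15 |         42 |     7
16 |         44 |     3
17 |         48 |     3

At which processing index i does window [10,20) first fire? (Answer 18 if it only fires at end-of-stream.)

i=0 t=1 v=6: → [0,10); WM=−∞
i=1 t=3 v=4: → [0,10); WM=−∞
i=2 t=4 v=1: → [0,10); WM=−∞
i=3 t=6 v=8: → [0,10); WM=3
i=4 t=9 v=6: → [0,10); WM=3
i=5 t=12 v=1: → [10,20); WM=3
i=6 t=12 v=3: → [10,20); WM=3
i=7 t=18 v=2: → [10,20); WM=15; [0,10) fires=8
i=8 t=21 v=8: → [20,30); WM=15
i=9 t=12 v=3: DROP (t<15-0); WM=15
i=10 t=22 v=8: → [20,30); WM=15
i=11 t=25 v=1: → [20,30); WM=22; [10,20) fires=3
i=12 t=15 v=2: DROP (t<22-0); WM=22
i=13 t=25 v=6: → [20,30); WM=22
i=14 t=33 v=1: → [30,40); WM=22
i=15 t=42 v=7: → [40,50); WM=39; [20,30) fires=8
i=16 t=44 v=3: → [40,50); WM=39
i=17 t=48 v=3: → [40,50); WM=39

11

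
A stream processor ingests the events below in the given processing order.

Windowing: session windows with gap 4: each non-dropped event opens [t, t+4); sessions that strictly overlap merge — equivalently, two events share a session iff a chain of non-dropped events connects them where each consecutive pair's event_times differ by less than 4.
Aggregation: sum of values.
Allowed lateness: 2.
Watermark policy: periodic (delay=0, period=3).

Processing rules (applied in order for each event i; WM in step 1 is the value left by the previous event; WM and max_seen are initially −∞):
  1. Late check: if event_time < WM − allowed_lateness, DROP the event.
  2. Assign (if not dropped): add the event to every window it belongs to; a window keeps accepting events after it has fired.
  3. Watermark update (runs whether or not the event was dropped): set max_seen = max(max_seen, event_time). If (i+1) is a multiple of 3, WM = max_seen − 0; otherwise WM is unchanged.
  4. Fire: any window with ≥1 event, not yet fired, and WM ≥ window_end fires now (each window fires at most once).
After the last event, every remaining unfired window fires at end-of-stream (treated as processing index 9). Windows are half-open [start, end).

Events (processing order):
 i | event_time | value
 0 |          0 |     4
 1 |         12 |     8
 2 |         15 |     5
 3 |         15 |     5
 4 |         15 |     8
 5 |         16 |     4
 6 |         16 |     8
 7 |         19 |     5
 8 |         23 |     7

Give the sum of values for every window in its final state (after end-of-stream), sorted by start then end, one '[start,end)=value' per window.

i=0 t=0 v=4: → [0,4); WM=−∞
i=1 t=12 v=8: → [12,16); WM=−∞
i=2 t=15 v=5: → [12,19); WM=15
i=3 t=15 v=5: → [12,19); WM=15
i=4 t=15 v=8: → [12,19); WM=15
i=5 t=16 v=4: → [12,20); WM=16
i=6 t=16 v=8: → [12,20); WM=16
i=7 t=19 v=5: → [12,23); WM=16
i=8 t=23 v=7: → [23,27); WM=23

[0,4)=4 [12,23)=43 [23,27)=7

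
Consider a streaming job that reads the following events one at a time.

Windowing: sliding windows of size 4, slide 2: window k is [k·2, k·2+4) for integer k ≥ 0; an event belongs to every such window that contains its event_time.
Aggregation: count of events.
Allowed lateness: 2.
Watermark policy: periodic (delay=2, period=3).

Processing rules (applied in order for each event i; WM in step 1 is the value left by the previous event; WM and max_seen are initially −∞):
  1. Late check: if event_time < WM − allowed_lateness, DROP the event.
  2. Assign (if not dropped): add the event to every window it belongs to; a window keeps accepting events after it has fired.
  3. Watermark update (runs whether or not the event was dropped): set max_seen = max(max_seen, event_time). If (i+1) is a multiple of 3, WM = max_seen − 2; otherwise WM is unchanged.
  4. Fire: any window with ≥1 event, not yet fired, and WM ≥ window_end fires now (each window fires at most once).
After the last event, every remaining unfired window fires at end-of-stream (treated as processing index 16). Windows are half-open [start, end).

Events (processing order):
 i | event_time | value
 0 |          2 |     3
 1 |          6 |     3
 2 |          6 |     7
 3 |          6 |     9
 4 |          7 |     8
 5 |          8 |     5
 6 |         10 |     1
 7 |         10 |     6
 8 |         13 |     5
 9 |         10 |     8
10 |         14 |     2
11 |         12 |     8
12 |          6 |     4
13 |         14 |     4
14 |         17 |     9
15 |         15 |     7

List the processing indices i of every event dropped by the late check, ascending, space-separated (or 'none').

i=0 t=2 v=3: → [2,6),[0,4); WM=−∞
i=1 t=6 v=3: → [6,10),[4,8); WM=−∞
i=2 t=6 v=7: → [6,10),[4,8); WM=4; [0,4) fires=1
i=3 t=6 v=9: → [6,10),[4,8); WM=4
i=4 t=7 v=8: → [6,10),[4,8); WM=4
i=5 t=8 v=5: → [8,12),[6,10); WM=6; [2,6) fires=1
i=6 t=10 v=1: → [10,14),[8,12); WM=6
i=7 t=10 v=6: → [10,14),[8,12); WM=6
i=8 t=13 v=5: → [12,16),[10,14); WM=11; [4,8) fires=4 [6,10) fires=5
i=9 t=10 v=8: → [10,14),[8,12); WM=11
i=10 t=14 v=2: → [14,18),[12,16); WM=11
i=11 t=12 v=8: → [12,16),[10,14); WM=12; [8,12) fires=4
i=12 t=6 v=4: DROP (t<12-2); WM=12
i=13 t=14 v=4: → [14,18),[12,16); WM=12
i=14 t=17 v=9: → [16,20),[14,18); WM=15; [10,14) fires=5
i=15 t=15 v=7: → [14,18),[12,16); WM=15

12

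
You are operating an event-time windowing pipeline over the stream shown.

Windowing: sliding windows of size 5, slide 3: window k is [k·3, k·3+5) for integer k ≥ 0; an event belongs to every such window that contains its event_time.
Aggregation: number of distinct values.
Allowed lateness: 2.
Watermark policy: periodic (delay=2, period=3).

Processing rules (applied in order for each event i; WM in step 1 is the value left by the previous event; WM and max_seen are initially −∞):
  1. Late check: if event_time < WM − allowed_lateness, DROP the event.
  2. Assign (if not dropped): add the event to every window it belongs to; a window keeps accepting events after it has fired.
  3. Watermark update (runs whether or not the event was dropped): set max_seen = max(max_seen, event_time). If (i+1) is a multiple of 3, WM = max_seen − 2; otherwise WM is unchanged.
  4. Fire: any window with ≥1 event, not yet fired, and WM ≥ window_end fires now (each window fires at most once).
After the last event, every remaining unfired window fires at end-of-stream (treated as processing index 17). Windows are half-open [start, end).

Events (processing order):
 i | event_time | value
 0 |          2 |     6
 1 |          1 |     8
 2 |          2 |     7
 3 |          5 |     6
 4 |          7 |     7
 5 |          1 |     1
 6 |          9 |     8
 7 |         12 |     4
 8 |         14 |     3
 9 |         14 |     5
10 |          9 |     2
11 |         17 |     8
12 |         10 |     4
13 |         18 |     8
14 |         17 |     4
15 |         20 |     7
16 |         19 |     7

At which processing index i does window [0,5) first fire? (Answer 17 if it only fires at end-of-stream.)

i=0 t=2 v=6: → [0,5); WM=−∞
i=1 t=1 v=8: → [0,5); WM=−∞
i=2 t=2 v=7: → [0,5); WM=0
i=3 t=5 v=6: → [3,8); WM=0
i=4 t=7 v=7: → [6,11),[3,8); WM=0
i=5 t=1 v=1: → [0,5); WM=5; [0,5) fires=4
i=6 t=9 v=8: → [9,14),[6,11); WM=5
i=7 t=12 v=4: → [12,17),[9,14); WM=5
i=8 t=14 v=3: → [12,17); WM=12; [3,8) fires=2 [6,11) fires=2
i=9 t=14 v=5: → [12,17); WM=12
i=10 t=9 v=2: DROP (t<12-2); WM=12
i=11 t=17 v=8: → [15,20); WM=15; [9,14) fires=2
i=12 t=10 v=4: DROP (t<15-2); WM=15
i=13 t=18 v=8: → [18,23),[15,20); WM=15
i=14 t=17 v=4: → [15,20); WM=16
i=15 t=20 v=7: → [18,23); WM=16
i=16 t=19 v=7: → [18,23),[15,20); WM=16

5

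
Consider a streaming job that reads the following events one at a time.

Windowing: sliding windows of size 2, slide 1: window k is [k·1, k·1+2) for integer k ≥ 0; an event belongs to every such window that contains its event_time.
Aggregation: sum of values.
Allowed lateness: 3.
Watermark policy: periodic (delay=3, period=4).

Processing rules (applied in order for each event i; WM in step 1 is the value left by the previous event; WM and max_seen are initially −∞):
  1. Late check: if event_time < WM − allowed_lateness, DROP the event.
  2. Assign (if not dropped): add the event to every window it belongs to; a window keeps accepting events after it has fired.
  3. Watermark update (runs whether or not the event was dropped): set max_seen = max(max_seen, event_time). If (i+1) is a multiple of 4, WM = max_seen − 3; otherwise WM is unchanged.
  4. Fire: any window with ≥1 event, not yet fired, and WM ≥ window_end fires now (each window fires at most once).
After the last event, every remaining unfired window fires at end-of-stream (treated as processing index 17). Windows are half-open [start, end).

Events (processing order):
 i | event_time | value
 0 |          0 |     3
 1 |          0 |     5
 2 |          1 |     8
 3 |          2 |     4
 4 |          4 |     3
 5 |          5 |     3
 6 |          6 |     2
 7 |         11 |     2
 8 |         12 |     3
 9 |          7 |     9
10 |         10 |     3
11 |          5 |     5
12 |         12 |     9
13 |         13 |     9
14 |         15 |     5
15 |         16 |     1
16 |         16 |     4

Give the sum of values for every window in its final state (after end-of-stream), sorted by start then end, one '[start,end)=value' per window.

i=0 t=0 v=3: → [0,2); WM=−∞
i=1 t=0 v=5: → [0,2); WM=−∞
i=2 t=1 v=8: → [1,3),[0,2); WM=−∞
i=3 t=2 v=4: → [2,4),[1,3); WM=-1
i=4 t=4 v=3: → [4,6),[3,5); WM=-1
i=5 t=5 v=3: → [5,7),[4,6); WM=-1
i=6 t=6 v=2: → [6,8),[5,7); WM=-1
i=7 t=11 v=2: → [11,13),[10,12); WM=8; [0,2) fires=16 [1,3) fires=12 [2,4) fires=4 [3,5) fires=3 [4,6) fires=6 [5,7) fires=5 [6,8) fires=2
i=8 t=12 v=3: → [12,14),[11,13); WM=8
i=9 t=7 v=9: → [7,9),[6,8); WM=8
i=10 t=10 v=3: → [10,12),[9,11); WM=8
i=11 t=5 v=5: → [5,7),[4,6); WM=9; [7,9) fires=9
i=12 t=12 v=9: → [12,14),[11,13); WM=9
i=13 t=13 v=9: → [13,15),[12,14); WM=9
i=14 t=15 v=5: → [15,17),[14,16); WM=9
i=15 t=16 v=1: → [16,18),[15,17); WM=13; [9,11) fires=3 [10,12) fires=5 [11,13) fires=14
i=16 t=16 v=4: → [16,18),[15,17); WM=13

[0,2)=16 [1,3)=12 [2,4)=4 [3,5)=3 [4,6)=11 [5,7)=10 [6,8)=11 [7,9)=9 [9,11)=3 [10,12)=5 [11,13)=14 [12,14)=21 [13,15)=9 [14,16)=5 [15,17)=10 [16,18)=5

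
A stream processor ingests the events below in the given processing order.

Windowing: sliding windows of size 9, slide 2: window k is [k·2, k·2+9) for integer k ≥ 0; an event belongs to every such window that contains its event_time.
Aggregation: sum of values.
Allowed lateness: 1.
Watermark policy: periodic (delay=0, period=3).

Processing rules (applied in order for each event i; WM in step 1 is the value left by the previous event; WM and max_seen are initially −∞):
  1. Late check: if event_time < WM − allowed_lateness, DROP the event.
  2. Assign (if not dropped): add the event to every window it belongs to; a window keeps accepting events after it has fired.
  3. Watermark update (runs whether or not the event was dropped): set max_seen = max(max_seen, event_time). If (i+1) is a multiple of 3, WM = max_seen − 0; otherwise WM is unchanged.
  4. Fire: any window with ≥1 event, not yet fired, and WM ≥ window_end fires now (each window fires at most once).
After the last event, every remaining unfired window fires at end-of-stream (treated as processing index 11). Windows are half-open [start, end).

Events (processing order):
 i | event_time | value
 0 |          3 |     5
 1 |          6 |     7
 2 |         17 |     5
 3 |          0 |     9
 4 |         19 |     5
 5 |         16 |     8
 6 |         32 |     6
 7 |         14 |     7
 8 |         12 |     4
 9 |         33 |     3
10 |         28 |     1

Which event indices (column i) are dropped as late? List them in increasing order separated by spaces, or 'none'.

i=0 t=3 v=5: → [2,11),[0,9); WM=−∞
i=1 t=6 v=7: → [6,15),[4,13),[2,11),[0,9); WM=−∞
i=2 t=17 v=5: → [16,25),[14,23),[12,21),[10,19); WM=17; [0,9) fires=12 [2,11) fires=12 [4,13) fires=7 [6,15) fires=7
i=3 t=0 v=9: DROP (t<17-1); WM=17
i=4 t=19 v=5: → [18,27),[16,25),[14,23),[12,21); WM=17
i=5 t=16 v=8: → [16,25),[14,23),[12,21),[10,19),[8,17); WM=19; [8,17) fires=8 [10,19) fires=13
i=6 t=32 v=6: → [32,41),[30,39),[28,37),[26,35),[24,33); WM=19
i=7 t=14 v=7: DROP (t<19-1); WM=19
i=8 t=12 v=4: DROP (t<19-1); WM=32; [12,21) fires=18 [14,23) fires=18 [16,25) fires=18 [18,27) fires=5
i=9 t=33 v=3: → [32,41),[30,39),[28,37),[26,35); WM=32
i=10 t=28 v=1: DROP (t<32-1); WM=32

3 7 8 10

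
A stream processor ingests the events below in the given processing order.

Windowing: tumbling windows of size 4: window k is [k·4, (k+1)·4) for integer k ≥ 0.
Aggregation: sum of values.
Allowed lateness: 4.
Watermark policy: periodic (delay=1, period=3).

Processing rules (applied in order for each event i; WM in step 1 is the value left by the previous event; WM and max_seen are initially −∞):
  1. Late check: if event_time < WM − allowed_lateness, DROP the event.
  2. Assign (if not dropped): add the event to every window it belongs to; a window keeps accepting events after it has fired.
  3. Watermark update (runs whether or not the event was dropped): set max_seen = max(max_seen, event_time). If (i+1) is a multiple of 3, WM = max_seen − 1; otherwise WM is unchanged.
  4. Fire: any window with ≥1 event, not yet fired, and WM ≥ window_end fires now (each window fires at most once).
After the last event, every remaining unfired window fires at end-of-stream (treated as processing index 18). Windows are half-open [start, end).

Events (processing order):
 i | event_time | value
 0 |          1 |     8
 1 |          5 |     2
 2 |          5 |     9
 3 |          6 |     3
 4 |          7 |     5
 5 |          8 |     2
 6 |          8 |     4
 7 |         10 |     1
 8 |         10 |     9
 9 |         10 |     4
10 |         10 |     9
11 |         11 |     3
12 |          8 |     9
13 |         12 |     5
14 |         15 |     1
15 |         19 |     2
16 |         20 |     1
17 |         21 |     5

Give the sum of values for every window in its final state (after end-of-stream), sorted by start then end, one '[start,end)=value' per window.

[0,4)=8 [4,8)=19 [8,12)=41 [12,16)=6 [16,20)=2 [20,24)=6

i=0 t=1 v=8: → [0,4); WM=−∞
i=1 t=5 v=2: → [4,8); WM=−∞
i=2 t=5 v=9: → [4,8); WM=4; [0,4) fires=8
i=3 t=6 v=3: → [4,8); WM=4
i=4 t=7 v=5: → [4,8); WM=4
i=5 t=8 v=2: → [8,12); WM=7
i=6 t=8 v=4: → [8,12); WM=7
i=7 t=10 v=1: → [8,12); WM=7
i=8 t=10 v=9: → [8,12); WM=9; [4,8) fires=19
i=9 t=10 v=4: → [8,12); WM=9
i=10 t=10 v=9: → [8,12); WM=9
i=11 t=11 v=3: → [8,12); WM=10
i=12 t=8 v=9: → [8,12); WM=10
i=13 t=12 v=5: → [12,16); WM=10
i=14 t=15 v=1: → [12,16); WM=14; [8,12) fires=41
i=15 t=19 v=2: → [16,20); WM=14
i=16 t=20 v=1: → [20,24); WM=14
i=17 t=21 v=5: → [20,24); WM=20; [12,16) fires=6 [16,20) fires=2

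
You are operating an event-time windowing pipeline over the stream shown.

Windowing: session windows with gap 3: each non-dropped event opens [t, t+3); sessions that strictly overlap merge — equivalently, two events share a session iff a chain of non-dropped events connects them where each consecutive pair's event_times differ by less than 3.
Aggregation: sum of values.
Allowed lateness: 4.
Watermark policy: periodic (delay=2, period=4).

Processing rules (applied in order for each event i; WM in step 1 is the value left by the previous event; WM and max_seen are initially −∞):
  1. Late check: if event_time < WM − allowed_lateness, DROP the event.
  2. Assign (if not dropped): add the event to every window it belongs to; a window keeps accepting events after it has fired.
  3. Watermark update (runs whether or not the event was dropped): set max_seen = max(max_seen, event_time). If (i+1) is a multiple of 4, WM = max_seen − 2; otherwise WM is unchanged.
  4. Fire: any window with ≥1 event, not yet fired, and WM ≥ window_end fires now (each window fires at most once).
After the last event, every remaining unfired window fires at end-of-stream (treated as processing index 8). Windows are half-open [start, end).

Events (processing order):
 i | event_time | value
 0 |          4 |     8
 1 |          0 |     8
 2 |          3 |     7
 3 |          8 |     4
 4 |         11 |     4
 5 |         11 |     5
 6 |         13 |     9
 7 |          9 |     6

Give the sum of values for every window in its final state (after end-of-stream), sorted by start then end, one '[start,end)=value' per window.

i=0 t=4 v=8: → [4,7); WM=−∞
i=1 t=0 v=8: → [0,3); WM=−∞
i=2 t=3 v=7: → [3,7); WM=−∞
i=3 t=8 v=4: → [8,11); WM=6
i=4 t=11 v=4: → [11,14); WM=6
i=5 t=11 v=5: → [11,14); WM=6
i=6 t=13 v=9: → [11,16); WM=6
i=7 t=9 v=6: → [8,16); WM=11

[0,3)=8 [3,7)=15 [8,16)=28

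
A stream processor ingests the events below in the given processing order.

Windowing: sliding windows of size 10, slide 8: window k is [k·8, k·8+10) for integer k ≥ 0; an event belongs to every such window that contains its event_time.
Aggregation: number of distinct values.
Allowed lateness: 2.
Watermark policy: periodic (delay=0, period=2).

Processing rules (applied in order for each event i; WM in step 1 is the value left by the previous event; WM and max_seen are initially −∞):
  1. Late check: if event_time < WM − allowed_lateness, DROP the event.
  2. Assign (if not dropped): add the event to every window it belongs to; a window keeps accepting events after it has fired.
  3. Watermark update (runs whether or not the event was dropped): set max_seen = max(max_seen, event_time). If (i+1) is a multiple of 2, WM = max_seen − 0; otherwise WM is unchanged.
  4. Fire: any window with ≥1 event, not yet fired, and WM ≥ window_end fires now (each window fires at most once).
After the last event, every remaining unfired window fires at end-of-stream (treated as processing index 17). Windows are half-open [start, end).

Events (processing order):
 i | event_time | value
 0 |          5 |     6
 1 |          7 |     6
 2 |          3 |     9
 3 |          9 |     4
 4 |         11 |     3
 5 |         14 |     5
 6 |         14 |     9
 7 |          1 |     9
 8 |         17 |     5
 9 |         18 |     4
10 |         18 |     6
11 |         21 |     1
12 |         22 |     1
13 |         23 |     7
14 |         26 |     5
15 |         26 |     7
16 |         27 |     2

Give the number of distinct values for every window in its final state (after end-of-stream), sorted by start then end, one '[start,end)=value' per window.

i=0 t=5 v=6: → [0,10); WM=−∞
i=1 t=7 v=6: → [0,10); WM=7
i=2 t=3 v=9: DROP (t<7-2); WM=7
i=3 t=9 v=4: → [8,18),[0,10); WM=9
i=4 t=11 v=3: → [8,18); WM=9
i=5 t=14 v=5: → [8,18); WM=14; [0,10) fires=2
i=6 t=14 v=9: → [8,18); WM=14
i=7 t=1 v=9: DROP (t<14-2); WM=14
i=8 t=17 v=5: → [16,26),[8,18); WM=14
i=9 t=18 v=4: → [16,26); WM=18; [8,18) fires=4
i=10 t=18 v=6: → [16,26); WM=18
i=11 t=21 v=1: → [16,26); WM=21
i=12 t=22 v=1: → [16,26); WM=21
i=13 t=23 v=7: → [16,26); WM=23
i=14 t=26 v=5: → [24,34); WM=23
i=15 t=26 v=7: → [24,34); WM=26; [16,26) fires=5
i=16 t=27 v=2: → [24,34); WM=26

[0,10)=2 [8,18)=4 [16,26)=5 [24,34)=3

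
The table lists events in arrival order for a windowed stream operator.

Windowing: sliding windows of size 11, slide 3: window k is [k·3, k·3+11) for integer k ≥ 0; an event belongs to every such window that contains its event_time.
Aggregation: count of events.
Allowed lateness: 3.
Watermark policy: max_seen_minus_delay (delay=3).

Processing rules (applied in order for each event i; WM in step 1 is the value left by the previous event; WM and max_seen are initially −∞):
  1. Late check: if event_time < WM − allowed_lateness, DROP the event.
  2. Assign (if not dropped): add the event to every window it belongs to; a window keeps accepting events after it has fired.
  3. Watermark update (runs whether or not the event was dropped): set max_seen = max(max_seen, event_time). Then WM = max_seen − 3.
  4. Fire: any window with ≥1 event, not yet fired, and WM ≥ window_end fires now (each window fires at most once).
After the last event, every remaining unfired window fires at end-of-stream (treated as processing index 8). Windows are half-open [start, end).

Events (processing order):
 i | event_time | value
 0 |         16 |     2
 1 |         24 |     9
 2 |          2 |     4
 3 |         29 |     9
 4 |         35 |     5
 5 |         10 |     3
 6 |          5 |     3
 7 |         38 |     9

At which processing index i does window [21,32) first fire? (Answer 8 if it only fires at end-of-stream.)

i=0 t=16 v=2: → [15,26),[12,23),[9,20),[6,17); WM=13
i=1 t=24 v=9: → [24,35),[21,32),[18,29),[15,26); WM=21; [6,17) fires=1 [9,20) fires=1
i=2 t=2 v=4: DROP (t<21-3); WM=21
i=3 t=29 v=9: → [27,38),[24,35),[21,32); WM=26; [12,23) fires=1 [15,26) fires=2
i=4 t=35 v=5: → [33,44),[30,41),[27,38); WM=32; [18,29) fires=1 [21,32) fires=2
i=5 t=10 v=3: DROP (t<32-3); WM=32
i=6 t=5 v=3: DROP (t<32-3); WM=32
i=7 t=38 v=9: → [36,47),[33,44),[30,41); WM=35; [24,35) fires=2

4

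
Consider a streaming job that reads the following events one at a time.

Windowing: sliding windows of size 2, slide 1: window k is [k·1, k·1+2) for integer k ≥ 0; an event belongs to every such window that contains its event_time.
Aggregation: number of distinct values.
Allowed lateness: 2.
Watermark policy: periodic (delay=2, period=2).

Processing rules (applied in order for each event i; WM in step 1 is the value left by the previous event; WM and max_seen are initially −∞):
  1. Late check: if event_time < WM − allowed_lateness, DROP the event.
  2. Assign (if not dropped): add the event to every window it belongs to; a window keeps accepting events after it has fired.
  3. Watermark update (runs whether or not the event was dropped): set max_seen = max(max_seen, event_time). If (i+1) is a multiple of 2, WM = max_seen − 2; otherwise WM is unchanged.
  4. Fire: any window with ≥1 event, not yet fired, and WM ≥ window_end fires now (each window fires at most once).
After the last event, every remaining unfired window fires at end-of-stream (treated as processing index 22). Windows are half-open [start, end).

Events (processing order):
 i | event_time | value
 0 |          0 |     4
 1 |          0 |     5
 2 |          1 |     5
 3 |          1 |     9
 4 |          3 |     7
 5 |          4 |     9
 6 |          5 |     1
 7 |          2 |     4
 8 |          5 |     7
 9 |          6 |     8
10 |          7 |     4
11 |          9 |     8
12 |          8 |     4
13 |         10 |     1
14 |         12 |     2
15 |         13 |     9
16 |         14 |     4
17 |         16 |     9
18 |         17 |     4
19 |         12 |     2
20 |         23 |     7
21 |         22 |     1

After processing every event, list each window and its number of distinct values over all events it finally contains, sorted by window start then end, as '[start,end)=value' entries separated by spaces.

[0,2)=3 [1,3)=3 [2,4)=2 [3,5)=2 [4,6)=3 [5,7)=3 [6,8)=2 [7,9)=1 [8,10)=2 [9,11)=2 [10,12)=1 [11,13)=1 [12,14)=2 [13,15)=2 [14,16)=1 [15,17)=1 [16,18)=2 [17,19)=1 [21,23)=1 [22,24)=2 [23,25)=1

i=0 t=0 v=4: → [0,2); WM=−∞
i=1 t=0 v=5: → [0,2); WM=-2
i=2 t=1 v=5: → [1,3),[0,2); WM=-2
i=3 t=1 v=9: → [1,3),[0,2); WM=-1
i=4 t=3 v=7: → [3,5),[2,4); WM=-1
i=5 t=4 v=9: → [4,6),[3,5); WM=2; [0,2) fires=3
i=6 t=5 v=1: → [5,7),[4,6); WM=2
i=7 t=2 v=4: → [2,4),[1,3); WM=3; [1,3) fires=3
i=8 t=5 v=7: → [5,7),[4,6); WM=3
i=9 t=6 v=8: → [6,8),[5,7); WM=4; [2,4) fires=2
i=10 t=7 v=4: → [7,9),[6,8); WM=4
i=11 t=9 v=8: → [9,11),[8,10); WM=7; [3,5) fires=2 [4,6) fires=3 [5,7) fires=3
i=12 t=8 v=4: → [8,10),[7,9); WM=7
i=13 t=10 v=1: → [10,12),[9,11); WM=8; [6,8) fires=2
i=14 t=12 v=2: → [12,14),[11,13); WM=8
i=15 t=13 v=9: → [13,15),[12,14); WM=11; [7,9) fires=1 [8,10) fires=2 [9,11) fires=2
i=16 t=14 v=4: → [14,16),[13,15); WM=11
i=17 t=16 v=9: → [16,18),[15,17); WM=14; [10,12) fires=1 [11,13) fires=1 [12,14) fires=2
i=18 t=17 v=4: → [17,19),[16,18); WM=14
i=19 t=12 v=2: → [12,14),[11,13); WM=15; [13,15) fires=2
i=20 t=23 v=7: → [23,25),[22,24); WM=15
i=21 t=22 v=1: → [22,24),[21,23); WM=21; [14,16) fires=1 [15,17) fires=1 [16,18) fires=2 [17,19) fires=1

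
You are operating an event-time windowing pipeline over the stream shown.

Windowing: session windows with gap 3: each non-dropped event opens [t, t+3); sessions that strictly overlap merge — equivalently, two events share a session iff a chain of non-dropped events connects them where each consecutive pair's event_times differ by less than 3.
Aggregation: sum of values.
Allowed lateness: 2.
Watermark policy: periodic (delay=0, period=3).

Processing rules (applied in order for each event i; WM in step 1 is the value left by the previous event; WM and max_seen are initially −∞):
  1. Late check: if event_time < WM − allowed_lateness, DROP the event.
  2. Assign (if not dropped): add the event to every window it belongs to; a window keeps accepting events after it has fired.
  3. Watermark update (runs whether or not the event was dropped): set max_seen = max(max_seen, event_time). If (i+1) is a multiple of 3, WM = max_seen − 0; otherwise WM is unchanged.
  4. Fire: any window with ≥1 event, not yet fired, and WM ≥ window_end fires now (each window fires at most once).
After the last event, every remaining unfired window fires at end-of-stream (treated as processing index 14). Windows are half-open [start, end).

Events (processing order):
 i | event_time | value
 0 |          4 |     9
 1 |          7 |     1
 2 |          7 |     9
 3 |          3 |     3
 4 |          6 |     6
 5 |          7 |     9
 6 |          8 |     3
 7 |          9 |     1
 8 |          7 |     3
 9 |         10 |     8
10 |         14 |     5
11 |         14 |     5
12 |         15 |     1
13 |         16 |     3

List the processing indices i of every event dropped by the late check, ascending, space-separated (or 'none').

i=0 t=4 v=9: → [4,7); WM=−∞
i=1 t=7 v=1: → [7,10); WM=−∞
i=2 t=7 v=9: → [7,10); WM=7
i=3 t=3 v=3: DROP (t<7-2); WM=7
i=4 t=6 v=6: → [4,10); WM=7
i=5 t=7 v=9: → [4,10); WM=7
i=6 t=8 v=3: → [4,11); WM=7
i=7 t=9 v=1: → [4,12); WM=7
i=8 t=7 v=3: → [4,12); WM=9
i=9 t=10 v=8: → [4,13); WM=9
i=10 t=14 v=5: → [14,17); WM=9
i=11 t=14 v=5: → [14,17); WM=14
i=12 t=15 v=1: → [14,18); WM=14
i=13 t=16 v=3: → [14,19); WM=14

3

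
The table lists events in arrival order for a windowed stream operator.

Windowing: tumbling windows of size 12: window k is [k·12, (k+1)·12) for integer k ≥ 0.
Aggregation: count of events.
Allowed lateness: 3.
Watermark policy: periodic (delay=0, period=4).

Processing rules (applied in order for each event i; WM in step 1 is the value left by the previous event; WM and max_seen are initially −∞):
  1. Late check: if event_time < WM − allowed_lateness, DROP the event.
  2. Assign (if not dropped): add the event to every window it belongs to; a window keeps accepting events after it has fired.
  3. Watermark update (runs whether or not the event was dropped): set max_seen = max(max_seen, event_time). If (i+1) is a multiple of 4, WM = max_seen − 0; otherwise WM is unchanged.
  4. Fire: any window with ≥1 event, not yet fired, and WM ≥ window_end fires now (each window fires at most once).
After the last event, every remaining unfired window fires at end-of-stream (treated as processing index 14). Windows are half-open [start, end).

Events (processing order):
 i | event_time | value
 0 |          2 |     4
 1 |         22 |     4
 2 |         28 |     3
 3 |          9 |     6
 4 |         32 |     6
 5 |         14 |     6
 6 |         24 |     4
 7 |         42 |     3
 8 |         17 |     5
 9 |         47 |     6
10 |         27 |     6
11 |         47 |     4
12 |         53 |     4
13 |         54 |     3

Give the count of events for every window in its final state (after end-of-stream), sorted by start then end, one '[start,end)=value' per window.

[0,12)=2 [12,24)=1 [24,36)=2 [36,48)=3 [48,60)=2

i=0 t=2 v=4: → [0,12); WM=−∞
i=1 t=22 v=4: → [12,24); WM=−∞
i=2 t=28 v=3: → [24,36); WM=−∞
i=3 t=9 v=6: → [0,12); WM=28; [0,12) fires=2 [12,24) fires=1
i=4 t=32 v=6: → [24,36); WM=28
i=5 t=14 v=6: DROP (t<28-3); WM=28
i=6 t=24 v=4: DROP (t<28-3); WM=28
i=7 t=42 v=3: → [36,48); WM=42; [24,36) fires=2
i=8 t=17 v=5: DROP (t<42-3); WM=42
i=9 t=47 v=6: → [36,48); WM=42
i=10 t=27 v=6: DROP (t<42-3); WM=42
i=11 t=47 v=4: → [36,48); WM=47
i=12 t=53 v=4: → [48,60); WM=47
i=13 t=54 v=3: → [48,60); WM=47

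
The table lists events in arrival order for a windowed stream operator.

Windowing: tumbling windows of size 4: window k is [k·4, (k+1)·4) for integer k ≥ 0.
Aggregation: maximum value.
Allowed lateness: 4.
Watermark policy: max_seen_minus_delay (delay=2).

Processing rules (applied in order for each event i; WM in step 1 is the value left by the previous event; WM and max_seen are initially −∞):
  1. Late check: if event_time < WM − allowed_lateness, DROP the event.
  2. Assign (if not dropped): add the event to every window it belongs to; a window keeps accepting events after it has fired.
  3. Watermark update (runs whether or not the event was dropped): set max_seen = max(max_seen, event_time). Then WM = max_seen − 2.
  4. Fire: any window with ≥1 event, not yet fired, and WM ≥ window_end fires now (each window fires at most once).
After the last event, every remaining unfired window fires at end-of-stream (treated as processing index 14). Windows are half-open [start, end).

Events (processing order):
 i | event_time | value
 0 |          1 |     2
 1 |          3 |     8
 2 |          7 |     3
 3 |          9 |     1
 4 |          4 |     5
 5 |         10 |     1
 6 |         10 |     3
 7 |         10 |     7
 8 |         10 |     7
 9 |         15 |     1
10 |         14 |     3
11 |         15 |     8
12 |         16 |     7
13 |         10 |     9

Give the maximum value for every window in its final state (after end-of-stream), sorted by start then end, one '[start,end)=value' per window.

[0,4)=8 [4,8)=5 [8,12)=9 [12,16)=8 [16,20)=7

i=0 t=1 v=2: → [0,4); WM=-1
i=1 t=3 v=8: → [0,4); WM=1
i=2 t=7 v=3: → [4,8); WM=5; [0,4) fires=8
i=3 t=9 v=1: → [8,12); WM=7
i=4 t=4 v=5: → [4,8); WM=7
i=5 t=10 v=1: → [8,12); WM=8; [4,8) fires=5
i=6 t=10 v=3: → [8,12); WM=8
i=7 t=10 v=7: → [8,12); WM=8
i=8 t=10 v=7: → [8,12); WM=8
i=9 t=15 v=1: → [12,16); WM=13; [8,12) fires=7
i=10 t=14 v=3: → [12,16); WM=13
i=11 t=15 v=8: → [12,16); WM=13
i=12 t=16 v=7: → [16,20); WM=14
i=13 t=10 v=9: → [8,12); WM=14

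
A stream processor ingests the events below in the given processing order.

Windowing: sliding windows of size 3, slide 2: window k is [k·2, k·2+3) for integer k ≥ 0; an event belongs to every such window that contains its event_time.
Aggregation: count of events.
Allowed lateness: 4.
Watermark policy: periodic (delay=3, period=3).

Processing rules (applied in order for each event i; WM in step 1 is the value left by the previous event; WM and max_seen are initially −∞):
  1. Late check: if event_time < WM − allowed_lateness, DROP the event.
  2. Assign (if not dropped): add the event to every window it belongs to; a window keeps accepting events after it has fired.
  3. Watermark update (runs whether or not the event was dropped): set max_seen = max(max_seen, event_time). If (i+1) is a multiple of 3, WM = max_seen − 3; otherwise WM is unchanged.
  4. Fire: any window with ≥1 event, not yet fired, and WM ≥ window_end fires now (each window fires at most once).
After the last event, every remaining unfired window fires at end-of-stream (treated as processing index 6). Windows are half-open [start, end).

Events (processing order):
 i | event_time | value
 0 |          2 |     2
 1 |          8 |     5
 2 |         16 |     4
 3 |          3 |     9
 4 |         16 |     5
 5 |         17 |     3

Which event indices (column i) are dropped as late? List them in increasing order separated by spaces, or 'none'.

3

i=0 t=2 v=2: → [2,5),[0,3); WM=−∞
i=1 t=8 v=5: → [8,11),[6,9); WM=−∞
i=2 t=16 v=4: → [16,19),[14,17); WM=13; [0,3) fires=1 [2,5) fires=1 [6,9) fires=1 [8,11) fires=1
i=3 t=3 v=9: DROP (t<13-4); WM=13
i=4 t=16 v=5: → [16,19),[14,17); WM=13
i=5 t=17 v=3: → [16,19); WM=14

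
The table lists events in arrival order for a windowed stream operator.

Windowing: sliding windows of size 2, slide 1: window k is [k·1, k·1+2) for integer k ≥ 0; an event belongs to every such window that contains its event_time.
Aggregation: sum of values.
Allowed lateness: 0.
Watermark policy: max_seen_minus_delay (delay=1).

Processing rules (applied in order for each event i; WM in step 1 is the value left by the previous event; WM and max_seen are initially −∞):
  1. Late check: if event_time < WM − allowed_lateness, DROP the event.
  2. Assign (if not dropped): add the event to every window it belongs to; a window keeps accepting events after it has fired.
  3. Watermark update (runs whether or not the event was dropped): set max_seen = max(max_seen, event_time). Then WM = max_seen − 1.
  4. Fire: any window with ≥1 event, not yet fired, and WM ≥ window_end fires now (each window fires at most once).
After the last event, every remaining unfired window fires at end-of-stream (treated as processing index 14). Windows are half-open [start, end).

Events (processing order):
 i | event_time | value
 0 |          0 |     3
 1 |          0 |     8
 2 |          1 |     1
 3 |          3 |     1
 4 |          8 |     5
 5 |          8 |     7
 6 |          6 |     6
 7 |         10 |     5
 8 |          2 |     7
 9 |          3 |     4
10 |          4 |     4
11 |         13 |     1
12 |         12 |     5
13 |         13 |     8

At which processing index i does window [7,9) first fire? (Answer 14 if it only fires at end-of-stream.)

7

i=0 t=0 v=3: → [0,2); WM=-1
i=1 t=0 v=8: → [0,2); WM=-1
i=2 t=1 v=1: → [1,3),[0,2); WM=0
i=3 t=3 v=1: → [3,5),[2,4); WM=2; [0,2) fires=12
i=4 t=8 v=5: → [8,10),[7,9); WM=7; [1,3) fires=1 [2,4) fires=1 [3,5) fires=1
i=5 t=8 v=7: → [8,10),[7,9); WM=7
i=6 t=6 v=6: DROP (t<7-0); WM=7
i=7 t=10 v=5: → [10,12),[9,11); WM=9; [7,9) fires=12
i=8 t=2 v=7: DROP (t<9-0); WM=9
i=9 t=3 v=4: DROP (t<9-0); WM=9
i=10 t=4 v=4: DROP (t<9-0); WM=9
i=11 t=13 v=1: → [13,15),[12,14); WM=12; [8,10) fires=12 [9,11) fires=5 [10,12) fires=5
i=12 t=12 v=5: → [12,14),[11,13); WM=12
i=13 t=13 v=8: → [13,15),[12,14); WM=12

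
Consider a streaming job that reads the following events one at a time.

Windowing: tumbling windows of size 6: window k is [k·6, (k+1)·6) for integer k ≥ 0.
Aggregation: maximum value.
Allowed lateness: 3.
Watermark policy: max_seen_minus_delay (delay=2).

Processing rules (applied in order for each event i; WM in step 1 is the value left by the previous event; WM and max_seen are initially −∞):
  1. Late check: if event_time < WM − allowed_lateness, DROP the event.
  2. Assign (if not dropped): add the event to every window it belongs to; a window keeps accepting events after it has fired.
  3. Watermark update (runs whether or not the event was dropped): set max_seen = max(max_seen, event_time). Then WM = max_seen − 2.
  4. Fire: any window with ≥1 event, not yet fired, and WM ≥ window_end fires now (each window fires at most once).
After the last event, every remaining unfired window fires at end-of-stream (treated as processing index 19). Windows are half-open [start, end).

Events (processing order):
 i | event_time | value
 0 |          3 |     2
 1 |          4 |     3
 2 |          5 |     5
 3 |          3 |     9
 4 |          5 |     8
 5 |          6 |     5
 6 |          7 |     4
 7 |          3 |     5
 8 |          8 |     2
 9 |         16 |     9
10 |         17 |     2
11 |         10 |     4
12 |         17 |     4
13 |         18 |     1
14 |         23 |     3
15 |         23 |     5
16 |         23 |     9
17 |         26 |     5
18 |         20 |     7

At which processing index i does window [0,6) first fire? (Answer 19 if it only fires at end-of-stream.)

i=0 t=3 v=2: → [0,6); WM=1
i=1 t=4 v=3: → [0,6); WM=2
i=2 t=5 v=5: → [0,6); WM=3
i=3 t=3 v=9: → [0,6); WM=3
i=4 t=5 v=8: → [0,6); WM=3
i=5 t=6 v=5: → [6,12); WM=4
i=6 t=7 v=4: → [6,12); WM=5
i=7 t=3 v=5: → [0,6); WM=5
i=8 t=8 v=2: → [6,12); WM=6; [0,6) fires=9
i=9 t=16 v=9: → [12,18); WM=14; [6,12) fires=5
i=10 t=17 v=2: → [12,18); WM=15
i=11 t=10 v=4: DROP (t<15-3); WM=15
i=12 t=17 v=4: → [12,18); WM=15
i=13 t=18 v=1: → [18,24); WM=16
i=14 t=23 v=3: → [18,24); WM=21; [12,18) fires=9
i=15 t=23 v=5: → [18,24); WM=21
i=16 t=23 v=9: → [18,24); WM=21
i=17 t=26 v=5: → [24,30); WM=24; [18,24) fires=9
i=18 t=20 v=7: DROP (t<24-3); WM=24

8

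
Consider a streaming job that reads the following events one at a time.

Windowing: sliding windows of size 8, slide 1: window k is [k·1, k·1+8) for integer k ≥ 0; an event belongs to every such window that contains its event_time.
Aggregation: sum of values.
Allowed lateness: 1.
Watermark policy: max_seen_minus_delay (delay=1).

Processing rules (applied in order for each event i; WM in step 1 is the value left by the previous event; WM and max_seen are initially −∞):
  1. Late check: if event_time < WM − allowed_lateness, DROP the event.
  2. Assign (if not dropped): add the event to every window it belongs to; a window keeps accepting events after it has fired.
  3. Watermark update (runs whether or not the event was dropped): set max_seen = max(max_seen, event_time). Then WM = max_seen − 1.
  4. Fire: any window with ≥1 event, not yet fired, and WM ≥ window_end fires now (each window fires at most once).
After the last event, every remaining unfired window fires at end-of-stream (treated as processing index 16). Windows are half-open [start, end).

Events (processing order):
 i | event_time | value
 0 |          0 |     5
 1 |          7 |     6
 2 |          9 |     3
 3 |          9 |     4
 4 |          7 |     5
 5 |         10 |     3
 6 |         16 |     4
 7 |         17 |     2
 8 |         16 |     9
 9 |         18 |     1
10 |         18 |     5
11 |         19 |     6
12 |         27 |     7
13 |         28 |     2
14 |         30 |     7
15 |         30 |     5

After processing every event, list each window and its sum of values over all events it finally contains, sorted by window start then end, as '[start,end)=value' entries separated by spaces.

i=0 t=0 v=5: → [0,8); WM=-1
i=1 t=7 v=6: → [7,15),[6,14),[5,13),[4,12),[3,11),[2,10),[1,9),[0,8); WM=6
i=2 t=9 v=3: → [9,17),[8,16),[7,15),[6,14),[5,13),[4,12),[3,11),[2,10); WM=8; [0,8) fires=11
i=3 t=9 v=4: → [9,17),[8,16),[7,15),[6,14),[5,13),[4,12),[3,11),[2,10); WM=8
i=4 t=7 v=5: → [7,15),[6,14),[5,13),[4,12),[3,11),[2,10),[1,9),[0,8); WM=8
i=5 t=10 v=3: → [10,18),[9,17),[8,16),[7,15),[6,14),[5,13),[4,12),[3,11); WM=9; [1,9) fires=11
i=6 t=16 v=4: → [16,24),[15,23),[14,22),[13,21),[12,20),[11,19),[10,18),[9,17); WM=15; [2,10) fires=18 [3,11) fires=21 [4,12) fires=21 [5,13) fires=21 [6,14) fires=21 [7,15) fires=21
i=7 t=17 v=2: → [17,25),[16,24),[15,23),[14,22),[13,21),[12,20),[11,19),[10,18); WM=16; [8,16) fires=10
i=8 t=16 v=9: → [16,24),[15,23),[14,22),[13,21),[12,20),[11,19),[10,18),[9,17); WM=16
i=9 t=18 v=1: → [18,26),[17,25),[16,24),[15,23),[14,22),[13,21),[12,20),[11,19); WM=17; [9,17) fires=23
i=10 t=18 v=5: → [18,26),[17,25),[16,24),[15,23),[14,22),[13,21),[12,20),[11,19); WM=17
i=11 t=19 v=6: → [19,27),[18,26),[17,25),[16,24),[15,23),[14,22),[13,21),[12,20); WM=18; [10,18) fires=18
i=12 t=27 v=7: → [27,35),[26,34),[25,33),[24,32),[23,31),[22,30),[21,29),[20,28); WM=26; [11,19) fires=21 [12,20) fires=27 [13,21) fires=27 [14,22) fires=27 [15,23) fires=27 [16,24) fires=27 [17,25) fires=14 [18,26) fires=12
i=13 t=28 v=2: → [28,36),[27,35),[26,34),[25,33),[24,32),[23,31),[22,30),[21,29); WM=27; [19,27) fires=6
i=14 t=30 v=7: → [30,38),[29,37),[28,36),[27,35),[26,34),[25,33),[24,32),[23,31); WM=29; [20,28) fires=7 [21,29) fires=9
i=15 t=30 v=5: → [30,38),[29,37),[28,36),[27,35),[26,34),[25,33),[24,32),[23,31); WM=29

[0,8)=16 [1,9)=11 [2,10)=18 [3,11)=21 [4,12)=21 [5,13)=21 [6,14)=21 [7,15)=21 [8,16)=10 [9,17)=23 [10,18)=18 [11,19)=21 [12,20)=27 [13,21)=27 [14,22)=27 [15,23)=27 [16,24)=27 [17,25)=14 [18,26)=12 [19,27)=6 [20,28)=7 [21,29)=9 [22,30)=9 [23,31)=21 [24,32)=21 [25,33)=21 [26,34)=21 [27,35)=21 [28,36)=14 [29,37)=12 [30,38)=12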